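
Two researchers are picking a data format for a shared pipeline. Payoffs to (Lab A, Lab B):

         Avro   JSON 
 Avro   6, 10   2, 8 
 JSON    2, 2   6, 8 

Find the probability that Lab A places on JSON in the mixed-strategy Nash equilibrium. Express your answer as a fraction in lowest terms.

Lab A's mix p on Avro must make Lab B indifferent between Avro and JSON.
Lab B's payoff from Avro: 10p + 2(1−p). From JSON: 8p + 8(1−p).
Set equal: 2p = 6(1−p) → p = 6/8 = 3/4.
Probability on JSON is 1 − 3/4 = 1/4.

1/4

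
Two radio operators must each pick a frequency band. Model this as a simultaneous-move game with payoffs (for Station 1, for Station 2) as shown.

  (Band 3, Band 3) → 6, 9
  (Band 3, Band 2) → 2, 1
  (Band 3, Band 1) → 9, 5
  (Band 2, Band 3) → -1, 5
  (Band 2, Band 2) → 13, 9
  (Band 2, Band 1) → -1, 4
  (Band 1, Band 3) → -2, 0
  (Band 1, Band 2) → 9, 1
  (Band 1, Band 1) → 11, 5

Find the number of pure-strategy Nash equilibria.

3

Both Band 3: Station 1 gets 6 (best alternative -1); Station 2 gets 9 (best alternative 5). Neither deviates — NE.
Both Band 2: Station 1 gets 13 (best alternative 9); Station 2 gets 9 (best alternative 5). Neither deviates — NE.
Both Band 1: Station 1 gets 11 (best alternative 9); Station 2 gets 5 (best alternative 1). Neither deviates — NE.
(Band 2, Band 3) is not a NE: Station 1 would switch to Band 3 (6 > -1).
No other cell survives both best-response checks, so there are 3 pure NE.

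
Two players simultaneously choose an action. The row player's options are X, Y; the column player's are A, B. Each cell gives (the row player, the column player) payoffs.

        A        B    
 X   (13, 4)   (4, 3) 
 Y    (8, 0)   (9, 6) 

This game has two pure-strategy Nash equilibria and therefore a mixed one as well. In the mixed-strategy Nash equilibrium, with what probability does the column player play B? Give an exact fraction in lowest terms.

The column player's mix q on A must make the row player indifferent between X and Y.
The row player's payoff from X: 13q + 4(1−q). From Y: 8q + 9(1−q).
Set equal: 5q = 5(1−q) → q = 5/10 = 1/2.
Probability on B is 1 − 1/2 = 1/2.

1/2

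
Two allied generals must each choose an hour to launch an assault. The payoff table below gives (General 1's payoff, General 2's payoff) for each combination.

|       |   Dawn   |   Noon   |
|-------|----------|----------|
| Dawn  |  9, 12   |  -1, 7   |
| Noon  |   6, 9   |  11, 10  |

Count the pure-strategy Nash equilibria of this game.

Both Dawn: General 1 gets 9 (best alternative 6); General 2 gets 12 (best alternative 7). Neither deviates — NE.
Both Noon: General 1 gets 11 (best alternative -1); General 2 gets 10 (best alternative 9). Neither deviates — NE.
(Dawn, Noon) is not a NE: General 1 would switch to Noon (11 > -1).
No other cell survives both best-response checks, so there are 2 pure NE.

2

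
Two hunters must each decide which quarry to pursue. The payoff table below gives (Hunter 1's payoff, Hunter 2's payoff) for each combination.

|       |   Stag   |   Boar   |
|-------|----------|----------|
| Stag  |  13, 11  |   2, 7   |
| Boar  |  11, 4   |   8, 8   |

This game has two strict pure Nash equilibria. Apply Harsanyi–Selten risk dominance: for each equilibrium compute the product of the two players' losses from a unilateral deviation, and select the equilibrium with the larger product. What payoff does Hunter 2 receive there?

8

At both Stag: Hunter 1 loses 13 − 11 = 2 by deviating; Hunter 2 loses 11 − 7 = 4. Product = 2·4 = 8.
At both Boar: Hunter 1 loses 8 − 2 = 6 by deviating; Hunter 2 loses 8 − 4 = 4. Product = 6·4 = 24.
24 > 8, so both Boar is risk-dominant. Hunter 2's payoff there is 8.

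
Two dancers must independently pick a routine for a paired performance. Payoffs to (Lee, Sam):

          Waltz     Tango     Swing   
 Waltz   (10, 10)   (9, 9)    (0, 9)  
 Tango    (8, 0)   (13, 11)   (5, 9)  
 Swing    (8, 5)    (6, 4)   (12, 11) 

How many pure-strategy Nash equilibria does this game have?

3

Both Waltz: Lee gets 10 (best alternative 8); Sam gets 10 (best alternative 9). Neither deviates — NE.
Both Tango: Lee gets 13 (best alternative 9); Sam gets 11 (best alternative 9). Neither deviates — NE.
Both Swing: Lee gets 12 (best alternative 5); Sam gets 11 (best alternative 5). Neither deviates — NE.
(Tango, Waltz) is not a NE: Lee would switch to Waltz (10 > 8).
No other cell survives both best-response checks, so there are 3 pure NE.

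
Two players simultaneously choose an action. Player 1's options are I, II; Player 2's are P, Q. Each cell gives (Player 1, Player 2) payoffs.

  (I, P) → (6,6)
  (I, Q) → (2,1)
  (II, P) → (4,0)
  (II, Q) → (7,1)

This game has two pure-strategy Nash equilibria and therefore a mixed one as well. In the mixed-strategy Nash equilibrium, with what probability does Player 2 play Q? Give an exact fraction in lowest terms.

Player 2's mix q on P must make Player 1 indifferent between I and II.
Player 1's payoff from I: 6q + 2(1−q). From II: 4q + 7(1−q).
Set equal: 2q = 5(1−q) → q = 5/7.
Probability on Q is 1 − 5/7 = 2/7.

2/7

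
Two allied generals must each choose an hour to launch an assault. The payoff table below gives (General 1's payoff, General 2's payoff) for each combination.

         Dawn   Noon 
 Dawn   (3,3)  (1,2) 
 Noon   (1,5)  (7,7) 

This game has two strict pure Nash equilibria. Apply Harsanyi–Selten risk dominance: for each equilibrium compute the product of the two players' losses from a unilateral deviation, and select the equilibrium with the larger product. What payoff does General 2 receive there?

At both Dawn: General 1 loses 3 − 1 = 2 by deviating; General 2 loses 3 − 2 = 1. Product = 2·1 = 2.
At both Noon: General 1 loses 7 − 1 = 6 by deviating; General 2 loses 7 − 5 = 2. Product = 6·2 = 12.
12 > 2, so both Noon is risk-dominant. General 2's payoff there is 7.

7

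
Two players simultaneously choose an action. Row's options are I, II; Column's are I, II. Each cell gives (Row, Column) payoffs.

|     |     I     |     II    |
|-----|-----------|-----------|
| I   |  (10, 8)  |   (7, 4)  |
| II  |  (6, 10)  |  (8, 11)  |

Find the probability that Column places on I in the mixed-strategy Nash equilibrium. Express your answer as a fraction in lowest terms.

1/5

Column's mix q on I must make Row indifferent between I and II.
Row's payoff from I: 10q + 7(1−q). From II: 6q + 8(1−q).
Set equal: 4q = 1(1−q) → q = 1/5.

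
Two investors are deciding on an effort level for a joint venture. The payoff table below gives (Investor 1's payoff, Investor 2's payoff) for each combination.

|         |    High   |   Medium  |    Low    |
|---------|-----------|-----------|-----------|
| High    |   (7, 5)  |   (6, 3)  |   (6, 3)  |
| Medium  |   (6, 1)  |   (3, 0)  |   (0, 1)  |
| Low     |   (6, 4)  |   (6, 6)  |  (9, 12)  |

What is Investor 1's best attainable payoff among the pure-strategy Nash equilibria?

Both High is a pure NE (Investor 1: 7 ≥ 6; Investor 2: 5 ≥ 3). Investor 1 gets 7.
Both Low is a pure NE (Investor 1: 9 ≥ 6; Investor 2: 12 ≥ 6). Investor 1 gets 9.
Every other cell has a profitable deviation for at least one player. Highest of {7, 9} is 9.

9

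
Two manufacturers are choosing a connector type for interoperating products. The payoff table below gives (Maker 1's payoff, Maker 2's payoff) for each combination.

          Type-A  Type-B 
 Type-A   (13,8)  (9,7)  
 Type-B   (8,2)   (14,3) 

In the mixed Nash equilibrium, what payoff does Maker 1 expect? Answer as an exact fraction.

11

Maker 2 mixes with probability q on Type-A, chosen so Maker 1 is indifferent: 13q + 9(1−q) = 8q + 14(1−q) gives q = 1/2.
Maker 1's expected payoff (from either row, since indifferent) is 13·1/2 + 9·1/2 = 11.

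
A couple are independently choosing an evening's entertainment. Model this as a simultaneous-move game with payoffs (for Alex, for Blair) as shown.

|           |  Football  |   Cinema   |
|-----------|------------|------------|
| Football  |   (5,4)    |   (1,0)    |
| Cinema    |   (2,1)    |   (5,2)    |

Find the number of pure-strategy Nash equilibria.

Both Football: Alex gets 5 (best alternative 2); Blair gets 4 (best alternative 0). Neither deviates — NE.
Both Cinema: Alex gets 5 (best alternative 1); Blair gets 2 (best alternative 1). Neither deviates — NE.
(Cinema, Football) is not a NE: Alex would switch to Football (5 > 2).
No other cell survives both best-response checks, so there are 2 pure NE.

2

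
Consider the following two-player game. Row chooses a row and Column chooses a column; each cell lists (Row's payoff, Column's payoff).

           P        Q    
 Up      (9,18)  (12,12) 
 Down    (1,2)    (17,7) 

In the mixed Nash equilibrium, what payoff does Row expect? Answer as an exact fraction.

Column mixes with probability q on P, chosen so Row is indifferent: 9q + 12(1−q) = 1q + 17(1−q) gives q = 5/13.
Row's expected payoff (from either row, since indifferent) is 9·5/13 + 12·8/13 = 141/13.

141/13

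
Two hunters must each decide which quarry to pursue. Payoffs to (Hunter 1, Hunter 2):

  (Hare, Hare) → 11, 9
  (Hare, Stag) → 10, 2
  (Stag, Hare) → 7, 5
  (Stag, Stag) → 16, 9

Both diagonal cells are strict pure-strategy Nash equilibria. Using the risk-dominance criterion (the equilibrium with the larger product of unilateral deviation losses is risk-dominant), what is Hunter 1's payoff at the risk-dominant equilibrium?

At both Hare: Hunter 1 loses 11 − 7 = 4 by deviating; Hunter 2 loses 9 − 2 = 7. Product = 4·7 = 28.
At both Stag: Hunter 1 loses 16 − 10 = 6 by deviating; Hunter 2 loses 9 − 5 = 4. Product = 6·4 = 24.
28 > 24, so both Hare is risk-dominant. Hunter 1's payoff there is 11.

11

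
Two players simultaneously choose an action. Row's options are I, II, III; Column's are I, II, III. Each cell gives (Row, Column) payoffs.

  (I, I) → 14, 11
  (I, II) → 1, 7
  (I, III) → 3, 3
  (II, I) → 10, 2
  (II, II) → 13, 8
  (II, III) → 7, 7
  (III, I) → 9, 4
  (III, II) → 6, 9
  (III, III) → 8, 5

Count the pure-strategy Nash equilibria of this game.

Both I: Row gets 14 (best alternative 10); Column gets 11 (best alternative 7). Neither deviates — NE.
Both II: Row gets 13 (best alternative 6); Column gets 8 (best alternative 7). Neither deviates — NE.
Both III is not a NE: Column would switch to II (9 > 5).
No other cell survives both best-response checks, so there are 2 pure NE.

2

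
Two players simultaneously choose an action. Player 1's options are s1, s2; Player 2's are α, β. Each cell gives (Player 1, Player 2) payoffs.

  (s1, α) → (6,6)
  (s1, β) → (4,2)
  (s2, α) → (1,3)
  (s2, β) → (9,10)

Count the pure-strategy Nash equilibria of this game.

(s1, α): Player 1 gets 6 (best alternative 1); Player 2 gets 6 (best alternative 2). Neither deviates — NE.
(s2, β): Player 1 gets 9 (best alternative 4); Player 2 gets 10 (best alternative 3). Neither deviates — NE.
(s1, β) is not a NE: Player 1 would switch to s2 (9 > 4).
No other cell survives both best-response checks, so there are 2 pure NE.

2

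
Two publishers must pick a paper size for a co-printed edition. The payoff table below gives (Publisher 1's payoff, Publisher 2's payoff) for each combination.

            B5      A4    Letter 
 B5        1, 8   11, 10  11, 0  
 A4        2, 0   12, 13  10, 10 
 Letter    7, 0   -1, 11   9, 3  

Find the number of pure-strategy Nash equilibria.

1

Both A4: Publisher 1 gets 12 (best alternative 11); Publisher 2 gets 13 (best alternative 10). Neither deviates — NE.
Both Letter is not a NE: Publisher 1 would switch to B5 (11 > 9).
No other cell survives both best-response checks, so there is 1 pure NE.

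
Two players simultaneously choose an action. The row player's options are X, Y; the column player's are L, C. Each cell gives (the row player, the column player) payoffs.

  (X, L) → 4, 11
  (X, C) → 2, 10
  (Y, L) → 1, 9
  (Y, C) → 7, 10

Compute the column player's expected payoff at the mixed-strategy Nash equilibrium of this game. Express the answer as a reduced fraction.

The row player mixes with probability p on X, chosen so the column player is indifferent: 11p + 9(1−p) = 10p + 10(1−p) gives p = 1/2.
The column player's expected payoff is 11·1/2 + 9·1/2 = 10.

10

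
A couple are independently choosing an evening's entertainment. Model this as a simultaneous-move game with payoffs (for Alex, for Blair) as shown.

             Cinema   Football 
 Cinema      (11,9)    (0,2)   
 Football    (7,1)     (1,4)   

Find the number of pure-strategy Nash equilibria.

Both Cinema: Alex gets 11 (best alternative 7); Blair gets 9 (best alternative 2). Neither deviates — NE.
Both Football: Alex gets 1 (best alternative 0); Blair gets 4 (best alternative 1). Neither deviates — NE.
(Cinema, Football) is not a NE: Alex would switch to Football (1 > 0).
No other cell survives both best-response checks, so there are 2 pure NE.

2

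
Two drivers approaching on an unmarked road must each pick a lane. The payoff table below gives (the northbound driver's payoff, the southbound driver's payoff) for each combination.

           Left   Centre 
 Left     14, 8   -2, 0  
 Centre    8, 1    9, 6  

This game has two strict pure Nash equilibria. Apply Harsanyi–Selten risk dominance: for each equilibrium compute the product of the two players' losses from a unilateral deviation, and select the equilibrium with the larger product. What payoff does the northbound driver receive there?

9

At both Left: the northbound driver loses 14 − 8 = 6 by deviating; the southbound driver loses 8 − 0 = 8. Product = 6·8 = 48.
At both Centre: the northbound driver loses 9 − (-2) = 11 by deviating; the southbound driver loses 6 − 1 = 5. Product = 11·5 = 55.
55 > 48, so both Centre is risk-dominant. The northbound driver's payoff there is 9.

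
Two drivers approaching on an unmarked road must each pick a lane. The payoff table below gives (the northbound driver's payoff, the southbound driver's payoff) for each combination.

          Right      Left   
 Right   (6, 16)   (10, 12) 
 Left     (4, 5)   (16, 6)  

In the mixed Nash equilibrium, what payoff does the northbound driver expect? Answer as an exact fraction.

The southbound driver mixes with probability q on Right, chosen so the northbound driver is indifferent: 6q + 10(1−q) = 4q + 16(1−q) gives q = 3/4.
The northbound driver's expected payoff (from either row, since indifferent) is 6·3/4 + 10·1/4 = 7.

7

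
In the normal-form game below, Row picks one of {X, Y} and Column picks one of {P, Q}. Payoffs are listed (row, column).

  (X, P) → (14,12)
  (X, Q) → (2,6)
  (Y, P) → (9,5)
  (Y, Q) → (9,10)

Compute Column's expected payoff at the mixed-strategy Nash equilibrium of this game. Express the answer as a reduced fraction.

90/11

Row mixes with probability p on X, chosen so Column is indifferent: 12p + 5(1−p) = 6p + 10(1−p) gives p = 5/11.
Column's expected payoff is 12·5/11 + 5·6/11 = 90/11.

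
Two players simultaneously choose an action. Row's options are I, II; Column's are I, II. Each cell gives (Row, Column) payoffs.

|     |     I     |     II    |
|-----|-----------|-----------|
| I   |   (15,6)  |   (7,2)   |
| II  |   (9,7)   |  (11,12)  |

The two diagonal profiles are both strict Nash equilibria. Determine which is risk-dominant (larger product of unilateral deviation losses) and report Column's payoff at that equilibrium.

6

At both I: Row loses 15 − 9 = 6 by deviating; Column loses 6 − 2 = 4. Product = 6·4 = 24.
At both II: Row loses 11 − 7 = 4 by deviating; Column loses 12 − 7 = 5. Product = 4·5 = 20.
24 > 20, so both I is risk-dominant. Column's payoff there is 6.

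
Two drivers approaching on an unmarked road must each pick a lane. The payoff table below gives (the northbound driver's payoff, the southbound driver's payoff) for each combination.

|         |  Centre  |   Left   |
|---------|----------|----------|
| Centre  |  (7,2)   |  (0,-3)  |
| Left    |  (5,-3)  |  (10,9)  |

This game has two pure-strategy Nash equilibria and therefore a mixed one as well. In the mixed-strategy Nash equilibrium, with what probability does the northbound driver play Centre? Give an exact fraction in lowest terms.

12/17

The northbound driver's mix p on Centre must make the southbound driver indifferent between Centre and Left.
The southbound driver's payoff from Centre: 2p + (-3)(1−p). From Left: (-3)p + 9(1−p).
Set equal: 5p = 12(1−p) → p = 12/17.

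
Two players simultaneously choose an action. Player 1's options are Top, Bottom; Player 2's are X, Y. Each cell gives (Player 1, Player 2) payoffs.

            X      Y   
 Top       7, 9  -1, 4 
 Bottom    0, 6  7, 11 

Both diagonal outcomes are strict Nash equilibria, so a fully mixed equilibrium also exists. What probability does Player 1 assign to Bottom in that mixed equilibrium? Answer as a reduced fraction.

Player 1's mix p on Top must make Player 2 indifferent between X and Y.
Player 2's payoff from X: 9p + 6(1−p). From Y: 4p + 11(1−p).
Set equal: 5p = 5(1−p) → p = 5/10 = 1/2.
Probability on Bottom is 1 − 1/2 = 1/2.

1/2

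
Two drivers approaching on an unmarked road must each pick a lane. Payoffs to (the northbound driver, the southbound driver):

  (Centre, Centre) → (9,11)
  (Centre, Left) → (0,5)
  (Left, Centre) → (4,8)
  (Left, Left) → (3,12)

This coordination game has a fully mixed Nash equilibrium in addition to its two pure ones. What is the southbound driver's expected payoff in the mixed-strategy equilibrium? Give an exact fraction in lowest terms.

46/5

The northbound driver mixes with probability p on Centre, chosen so the southbound driver is indifferent: 11p + 8(1−p) = 5p + 12(1−p) gives p = 2/5.
The southbound driver's expected payoff is 11·2/5 + 8·3/5 = 46/5.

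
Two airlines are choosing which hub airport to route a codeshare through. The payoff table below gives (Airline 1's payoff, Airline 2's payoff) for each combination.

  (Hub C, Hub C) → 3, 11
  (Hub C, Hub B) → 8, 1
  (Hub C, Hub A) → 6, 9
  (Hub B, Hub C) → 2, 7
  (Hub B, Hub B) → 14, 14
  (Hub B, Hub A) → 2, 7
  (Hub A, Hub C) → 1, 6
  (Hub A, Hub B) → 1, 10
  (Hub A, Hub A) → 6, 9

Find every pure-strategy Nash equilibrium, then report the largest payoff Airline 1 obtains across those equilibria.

14

Both Hub C is a pure NE (Airline 1: 3 ≥ 2; Airline 2: 11 ≥ 9). Airline 1 gets 3.
Both Hub B is a pure NE (Airline 1: 14 ≥ 8; Airline 2: 14 ≥ 7). Airline 1 gets 14.
Every other cell has a profitable deviation for at least one player. Highest of {3, 14} is 14.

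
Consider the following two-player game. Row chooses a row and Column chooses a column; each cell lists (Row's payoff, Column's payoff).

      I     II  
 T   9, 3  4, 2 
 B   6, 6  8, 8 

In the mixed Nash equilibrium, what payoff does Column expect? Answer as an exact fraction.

Row mixes with probability p on T, chosen so Column is indifferent: 3p + 6(1−p) = 2p + 8(1−p) gives p = 2/3.
Column's expected payoff is 3·2/3 + 6·1/3 = 4.

4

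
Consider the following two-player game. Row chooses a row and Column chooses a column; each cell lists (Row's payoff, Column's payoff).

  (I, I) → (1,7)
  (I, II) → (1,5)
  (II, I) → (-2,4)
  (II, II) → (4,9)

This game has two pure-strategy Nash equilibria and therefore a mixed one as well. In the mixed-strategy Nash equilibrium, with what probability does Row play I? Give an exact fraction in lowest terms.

5/7

Row's mix p on I must make Column indifferent between I and II.
Column's payoff from I: 7p + 4(1−p). From II: 5p + 9(1−p).
Set equal: 2p = 5(1−p) → p = 5/7.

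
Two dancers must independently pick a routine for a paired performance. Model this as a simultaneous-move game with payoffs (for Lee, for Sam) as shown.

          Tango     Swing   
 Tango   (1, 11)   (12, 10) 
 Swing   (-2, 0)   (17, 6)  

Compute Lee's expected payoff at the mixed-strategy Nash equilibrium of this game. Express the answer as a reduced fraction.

Sam mixes with probability q on Tango, chosen so Lee is indifferent: 1q + 12(1−q) = (-2)q + 17(1−q) gives q = 5/8.
Lee's expected payoff (from either row, since indifferent) is 1·5/8 + 12·3/8 = 41/8.

41/8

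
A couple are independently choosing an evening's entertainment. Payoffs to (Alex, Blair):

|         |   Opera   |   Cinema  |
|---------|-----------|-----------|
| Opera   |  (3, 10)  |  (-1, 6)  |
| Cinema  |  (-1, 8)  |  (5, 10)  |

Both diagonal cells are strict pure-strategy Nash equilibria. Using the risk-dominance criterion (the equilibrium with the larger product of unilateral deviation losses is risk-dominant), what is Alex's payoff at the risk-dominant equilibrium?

At both Opera: Alex loses 3 − (-1) = 4 by deviating; Blair loses 10 − 6 = 4. Product = 4·4 = 16.
At both Cinema: Alex loses 5 − (-1) = 6 by deviating; Blair loses 10 − 8 = 2. Product = 6·2 = 12.
16 > 12, so both Opera is risk-dominant. Alex's payoff there is 3.

3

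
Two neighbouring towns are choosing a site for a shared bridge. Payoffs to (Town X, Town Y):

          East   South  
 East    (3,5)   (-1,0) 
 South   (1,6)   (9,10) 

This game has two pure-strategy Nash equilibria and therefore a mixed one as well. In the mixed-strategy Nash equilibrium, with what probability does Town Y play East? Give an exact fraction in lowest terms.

Town Y's mix q on East must make Town X indifferent between East and South.
Town X's payoff from East: 3q + (-1)(1−q). From South: 1q + 9(1−q).
Set equal: 2q = 10(1−q) → q = 10/12 = 5/6.

5/6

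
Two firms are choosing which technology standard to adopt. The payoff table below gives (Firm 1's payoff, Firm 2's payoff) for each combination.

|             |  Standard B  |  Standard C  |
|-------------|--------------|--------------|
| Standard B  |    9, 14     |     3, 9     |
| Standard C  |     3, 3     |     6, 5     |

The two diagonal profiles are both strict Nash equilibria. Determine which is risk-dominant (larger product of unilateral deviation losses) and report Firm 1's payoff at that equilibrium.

9

At both Standard B: Firm 1 loses 9 − 3 = 6 by deviating; Firm 2 loses 14 − 9 = 5. Product = 6·5 = 30.
At both Standard C: Firm 1 loses 6 − 3 = 3 by deviating; Firm 2 loses 5 − 3 = 2. Product = 3·2 = 6.
30 > 6, so both Standard B is risk-dominant. Firm 1's payoff there is 9.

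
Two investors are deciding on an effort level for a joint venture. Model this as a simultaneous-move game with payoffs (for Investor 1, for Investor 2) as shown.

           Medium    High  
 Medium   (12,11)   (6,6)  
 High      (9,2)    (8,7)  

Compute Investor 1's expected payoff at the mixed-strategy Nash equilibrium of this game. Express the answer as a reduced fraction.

Investor 2 mixes with probability q on Medium, chosen so Investor 1 is indifferent: 12q + 6(1−q) = 9q + 8(1−q) gives q = 2/5.
Investor 1's expected payoff (from either row, since indifferent) is 12·2/5 + 6·3/5 = 42/5.

42/5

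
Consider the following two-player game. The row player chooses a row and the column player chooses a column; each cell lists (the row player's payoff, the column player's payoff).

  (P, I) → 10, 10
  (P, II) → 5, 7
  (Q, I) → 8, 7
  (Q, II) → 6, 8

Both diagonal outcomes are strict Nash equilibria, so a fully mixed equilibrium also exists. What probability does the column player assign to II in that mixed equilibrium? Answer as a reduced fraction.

The column player's mix q on I must make the row player indifferent between P and Q.
The row player's payoff from P: 10q + 5(1−q). From Q: 8q + 6(1−q).
Set equal: 2q = 1(1−q) → q = 1/3.
Probability on II is 1 − 1/3 = 2/3.

2/3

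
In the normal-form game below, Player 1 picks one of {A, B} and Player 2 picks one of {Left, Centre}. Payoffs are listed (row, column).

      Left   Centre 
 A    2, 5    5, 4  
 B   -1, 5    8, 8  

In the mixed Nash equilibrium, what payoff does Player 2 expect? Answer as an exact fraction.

Player 1 mixes with probability p on A, chosen so Player 2 is indifferent: 5p + 5(1−p) = 4p + 8(1−p) gives p = 3/4.
Player 2's expected payoff is 5·3/4 + 5·1/4 = 5.

5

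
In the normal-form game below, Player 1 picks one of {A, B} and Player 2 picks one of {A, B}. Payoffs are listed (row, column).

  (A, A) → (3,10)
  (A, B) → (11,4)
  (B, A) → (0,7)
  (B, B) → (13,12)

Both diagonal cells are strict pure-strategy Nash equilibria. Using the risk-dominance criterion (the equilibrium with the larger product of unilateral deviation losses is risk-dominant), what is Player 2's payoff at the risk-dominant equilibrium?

10

At both A: Player 1 loses 3 − 0 = 3 by deviating; Player 2 loses 10 − 4 = 6. Product = 3·6 = 18.
At both B: Player 1 loses 13 − 11 = 2 by deviating; Player 2 loses 12 − 7 = 5. Product = 2·5 = 10.
18 > 10, so both A is risk-dominant. Player 2's payoff there is 10.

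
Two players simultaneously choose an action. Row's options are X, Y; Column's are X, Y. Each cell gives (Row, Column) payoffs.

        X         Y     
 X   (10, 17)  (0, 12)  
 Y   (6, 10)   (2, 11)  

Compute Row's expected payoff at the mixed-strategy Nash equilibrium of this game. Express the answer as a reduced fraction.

Column mixes with probability q on X, chosen so Row is indifferent: 10q + 0(1−q) = 6q + 2(1−q) gives q = 1/3.
Row's expected payoff (from either row, since indifferent) is 10·1/3 + 0·2/3 = 10/3.

10/3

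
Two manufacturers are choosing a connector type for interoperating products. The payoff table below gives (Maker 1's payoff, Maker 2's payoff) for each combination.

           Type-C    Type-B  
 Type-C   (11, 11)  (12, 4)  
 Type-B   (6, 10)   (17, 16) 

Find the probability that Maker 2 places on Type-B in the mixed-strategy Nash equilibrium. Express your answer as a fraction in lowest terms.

1/2

Maker 2's mix q on Type-C must make Maker 1 indifferent between Type-C and Type-B.
Maker 1's payoff from Type-C: 11q + 12(1−q). From Type-B: 6q + 17(1−q).
Set equal: 5q = 5(1−q) → q = 5/10 = 1/2.
Probability on Type-B is 1 − 1/2 = 1/2.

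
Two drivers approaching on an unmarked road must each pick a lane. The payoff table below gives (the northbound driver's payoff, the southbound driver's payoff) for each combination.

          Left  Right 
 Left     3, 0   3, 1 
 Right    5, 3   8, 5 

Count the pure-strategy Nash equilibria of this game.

1

Both Right: the northbound driver gets 8 (best alternative 3); the southbound driver gets 5 (best alternative 3). Neither deviates — NE.
Both Left is not a NE: the northbound driver would switch to Right (5 > 3).
No other cell survives both best-response checks, so there is 1 pure NE.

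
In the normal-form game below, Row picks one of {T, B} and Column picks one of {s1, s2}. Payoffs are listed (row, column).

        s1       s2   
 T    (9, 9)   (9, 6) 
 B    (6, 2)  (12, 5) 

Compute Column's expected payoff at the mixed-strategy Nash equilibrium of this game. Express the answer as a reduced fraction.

11/2

Row mixes with probability p on T, chosen so Column is indifferent: 9p + 2(1−p) = 6p + 5(1−p) gives p = 1/2.
Column's expected payoff is 9·1/2 + 2·1/2 = 11/2.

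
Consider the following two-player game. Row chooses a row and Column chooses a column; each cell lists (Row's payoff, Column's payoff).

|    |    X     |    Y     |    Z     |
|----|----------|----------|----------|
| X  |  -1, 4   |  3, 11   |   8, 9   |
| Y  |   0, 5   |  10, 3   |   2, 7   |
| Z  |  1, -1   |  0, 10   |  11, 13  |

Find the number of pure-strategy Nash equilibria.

1

Both Z: Row gets 11 (best alternative 8); Column gets 13 (best alternative 10). Neither deviates — NE.
Both Y is not a NE: Column would switch to Z (7 > 3).
No other cell survives both best-response checks, so there is 1 pure NE.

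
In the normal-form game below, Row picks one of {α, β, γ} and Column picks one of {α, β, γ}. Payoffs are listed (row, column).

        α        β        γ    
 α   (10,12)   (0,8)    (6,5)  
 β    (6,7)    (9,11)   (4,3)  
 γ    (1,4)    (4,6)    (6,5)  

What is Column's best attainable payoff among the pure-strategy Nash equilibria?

12

Both α is a pure NE (Row: 10 ≥ 6; Column: 12 ≥ 8). Column gets 12.
Both β is a pure NE (Row: 9 ≥ 4; Column: 11 ≥ 7). Column gets 11.
Every other cell has a profitable deviation for at least one player. Highest of {12, 11} is 12.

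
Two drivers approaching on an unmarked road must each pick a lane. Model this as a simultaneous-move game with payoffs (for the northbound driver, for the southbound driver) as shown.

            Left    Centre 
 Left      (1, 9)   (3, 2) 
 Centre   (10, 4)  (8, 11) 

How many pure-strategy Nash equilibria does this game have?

1

Both Centre: the northbound driver gets 8 (best alternative 3); the southbound driver gets 11 (best alternative 4). Neither deviates — NE.
Both Left is not a NE: the northbound driver would switch to Centre (10 > 1).
No other cell survives both best-response checks, so there is 1 pure NE.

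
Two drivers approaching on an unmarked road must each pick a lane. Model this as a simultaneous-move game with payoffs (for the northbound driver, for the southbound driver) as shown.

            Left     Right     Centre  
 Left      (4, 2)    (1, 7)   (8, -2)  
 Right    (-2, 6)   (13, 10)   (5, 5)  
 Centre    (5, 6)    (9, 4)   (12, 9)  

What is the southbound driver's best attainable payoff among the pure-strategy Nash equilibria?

Both Right is a pure NE (the northbound driver: 13 ≥ 9; the southbound driver: 10 ≥ 6). The southbound driver gets 10.
Both Centre is a pure NE (the northbound driver: 12 ≥ 8; the southbound driver: 9 ≥ 6). The southbound driver gets 9.
Every other cell has a profitable deviation for at least one player. Highest of {10, 9} is 10.

10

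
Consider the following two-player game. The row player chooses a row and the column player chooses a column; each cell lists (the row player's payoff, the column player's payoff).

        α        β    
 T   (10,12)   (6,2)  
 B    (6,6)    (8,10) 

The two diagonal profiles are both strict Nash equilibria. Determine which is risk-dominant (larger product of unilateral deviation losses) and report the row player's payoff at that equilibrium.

At (T, α): the row player loses 10 − 6 = 4 by deviating; the column player loses 12 − 2 = 10. Product = 4·10 = 40.
At (B, β): the row player loses 8 − 6 = 2 by deviating; the column player loses 10 − 6 = 4. Product = 2·4 = 8.
40 > 8, so (T, α) is risk-dominant. The row player's payoff there is 10.

10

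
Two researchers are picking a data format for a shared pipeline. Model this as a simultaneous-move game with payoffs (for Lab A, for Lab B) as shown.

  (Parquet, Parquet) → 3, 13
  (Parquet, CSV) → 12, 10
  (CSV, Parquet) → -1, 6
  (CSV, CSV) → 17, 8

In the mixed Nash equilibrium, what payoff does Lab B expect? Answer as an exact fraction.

Lab A mixes with probability p on Parquet, chosen so Lab B is indifferent: 13p + 6(1−p) = 10p + 8(1−p) gives p = 2/5.
Lab B's expected payoff is 13·2/5 + 6·3/5 = 44/5.

44/5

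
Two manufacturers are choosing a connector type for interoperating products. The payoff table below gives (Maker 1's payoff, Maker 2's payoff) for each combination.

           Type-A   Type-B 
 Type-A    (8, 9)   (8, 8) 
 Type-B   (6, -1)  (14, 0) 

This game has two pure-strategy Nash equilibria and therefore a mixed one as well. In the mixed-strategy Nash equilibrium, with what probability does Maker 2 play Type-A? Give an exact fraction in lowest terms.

Maker 2's mix q on Type-A must make Maker 1 indifferent between Type-A and Type-B.
Maker 1's payoff from Type-A: 8q + 8(1−q). From Type-B: 6q + 14(1−q).
Set equal: 2q = 6(1−q) → q = 6/8 = 3/4.

3/4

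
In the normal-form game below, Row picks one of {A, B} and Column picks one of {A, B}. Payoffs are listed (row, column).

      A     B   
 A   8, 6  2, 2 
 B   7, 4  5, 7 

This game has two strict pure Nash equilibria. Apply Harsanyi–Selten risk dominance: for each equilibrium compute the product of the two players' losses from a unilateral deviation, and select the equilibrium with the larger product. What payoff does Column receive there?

At both A: Row loses 8 − 7 = 1 by deviating; Column loses 6 − 2 = 4. Product = 1·4 = 4.
At both B: Row loses 5 − 2 = 3 by deviating; Column loses 7 − 4 = 3. Product = 3·3 = 9.
9 > 4, so both B is risk-dominant. Column's payoff there is 7.

7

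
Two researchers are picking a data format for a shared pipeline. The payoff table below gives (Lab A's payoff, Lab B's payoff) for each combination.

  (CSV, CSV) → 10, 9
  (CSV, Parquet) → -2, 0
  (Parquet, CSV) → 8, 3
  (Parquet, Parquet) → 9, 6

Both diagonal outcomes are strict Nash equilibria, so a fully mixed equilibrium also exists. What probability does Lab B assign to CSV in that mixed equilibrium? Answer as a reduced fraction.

11/13

Lab B's mix q on CSV must make Lab A indifferent between CSV and Parquet.
Lab A's payoff from CSV: 10q + (-2)(1−q). From Parquet: 8q + 9(1−q).
Set equal: 2q = 11(1−q) → q = 11/13.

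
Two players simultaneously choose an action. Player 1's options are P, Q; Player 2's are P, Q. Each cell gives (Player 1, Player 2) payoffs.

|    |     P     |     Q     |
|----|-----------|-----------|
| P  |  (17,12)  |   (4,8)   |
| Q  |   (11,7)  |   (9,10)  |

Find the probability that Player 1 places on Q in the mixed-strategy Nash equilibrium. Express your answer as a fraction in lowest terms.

Player 1's mix p on P must make Player 2 indifferent between P and Q.
Player 2's payoff from P: 12p + 7(1−p). From Q: 8p + 10(1−p).
Set equal: 4p = 3(1−p) → p = 3/7.
Probability on Q is 1 − 3/7 = 4/7.

4/7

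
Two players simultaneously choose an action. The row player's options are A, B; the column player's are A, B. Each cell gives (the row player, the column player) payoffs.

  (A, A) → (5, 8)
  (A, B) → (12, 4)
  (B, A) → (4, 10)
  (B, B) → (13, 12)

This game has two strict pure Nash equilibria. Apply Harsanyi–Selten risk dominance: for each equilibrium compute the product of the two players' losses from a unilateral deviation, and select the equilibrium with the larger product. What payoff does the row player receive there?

5

At both A: the row player loses 5 − 4 = 1 by deviating; the column player loses 8 − 4 = 4. Product = 1·4 = 4.
At both B: the row player loses 13 − 12 = 1 by deviating; the column player loses 12 − 10 = 2. Product = 1·2 = 2.
4 > 2, so both A is risk-dominant. The row player's payoff there is 5.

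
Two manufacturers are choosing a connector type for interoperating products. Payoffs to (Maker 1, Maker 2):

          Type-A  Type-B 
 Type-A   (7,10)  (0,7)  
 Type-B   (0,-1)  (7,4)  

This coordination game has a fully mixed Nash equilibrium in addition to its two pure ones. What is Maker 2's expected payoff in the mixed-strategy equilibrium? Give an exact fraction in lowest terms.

47/8

Maker 1 mixes with probability p on Type-A, chosen so Maker 2 is indifferent: 10p + (-1)(1−p) = 7p + 4(1−p) gives p = 5/8.
Maker 2's expected payoff is 10·5/8 + (-1)·3/8 = 47/8.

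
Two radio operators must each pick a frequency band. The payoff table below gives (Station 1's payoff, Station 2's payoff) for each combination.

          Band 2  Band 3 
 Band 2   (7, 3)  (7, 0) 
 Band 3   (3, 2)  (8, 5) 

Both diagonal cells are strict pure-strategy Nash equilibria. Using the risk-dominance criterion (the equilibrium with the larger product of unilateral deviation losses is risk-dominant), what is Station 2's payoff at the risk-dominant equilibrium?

At both Band 2: Station 1 loses 7 − 3 = 4 by deviating; Station 2 loses 3 − 0 = 3. Product = 4·3 = 12.
At both Band 3: Station 1 loses 8 − 7 = 1 by deviating; Station 2 loses 5 − 2 = 3. Product = 1·3 = 3.
12 > 3, so both Band 2 is risk-dominant. Station 2's payoff there is 3.

3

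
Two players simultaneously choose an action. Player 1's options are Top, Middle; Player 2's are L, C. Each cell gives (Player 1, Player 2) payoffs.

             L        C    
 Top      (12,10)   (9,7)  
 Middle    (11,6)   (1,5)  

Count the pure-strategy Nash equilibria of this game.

1

(Top, L): Player 1 gets 12 (best alternative 11); Player 2 gets 10 (best alternative 7). Neither deviates — NE.
(Middle, C) is not a NE: Player 1 would switch to Top (9 > 1).
No other cell survives both best-response checks, so there is 1 pure NE.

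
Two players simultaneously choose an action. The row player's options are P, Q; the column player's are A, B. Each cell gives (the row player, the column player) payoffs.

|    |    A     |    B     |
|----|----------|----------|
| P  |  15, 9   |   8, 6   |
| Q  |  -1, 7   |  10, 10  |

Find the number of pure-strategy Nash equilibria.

(P, A): the row player gets 15 (best alternative -1); the column player gets 9 (best alternative 6). Neither deviates — NE.
(Q, B): the row player gets 10 (best alternative 8); the column player gets 10 (best alternative 7). Neither deviates — NE.
(Q, A) is not a NE: the row player would switch to P (15 > -1).
No other cell survives both best-response checks, so there are 2 pure NE.

2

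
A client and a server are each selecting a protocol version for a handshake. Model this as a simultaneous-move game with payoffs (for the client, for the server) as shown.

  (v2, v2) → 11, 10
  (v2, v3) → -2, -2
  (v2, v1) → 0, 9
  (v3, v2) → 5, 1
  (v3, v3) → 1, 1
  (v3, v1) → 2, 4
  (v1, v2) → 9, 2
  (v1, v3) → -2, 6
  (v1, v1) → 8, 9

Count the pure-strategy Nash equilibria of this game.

2

Both v2: the client gets 11 (best alternative 9); the server gets 10 (best alternative 9). Neither deviates — NE.
Both v1: the client gets 8 (best alternative 2); the server gets 9 (best alternative 6). Neither deviates — NE.
Both v3 is not a NE: the server would switch to v1 (4 > 1).
No other cell survives both best-response checks, so there are 2 pure NE.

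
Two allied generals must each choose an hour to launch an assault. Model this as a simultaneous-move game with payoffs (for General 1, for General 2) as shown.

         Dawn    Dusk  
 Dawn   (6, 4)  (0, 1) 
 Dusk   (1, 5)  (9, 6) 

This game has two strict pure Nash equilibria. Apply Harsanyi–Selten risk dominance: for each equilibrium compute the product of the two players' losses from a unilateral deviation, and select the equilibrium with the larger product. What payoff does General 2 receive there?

At both Dawn: General 1 loses 6 − 1 = 5 by deviating; General 2 loses 4 − 1 = 3. Product = 5·3 = 15.
At both Dusk: General 1 loses 9 − 0 = 9 by deviating; General 2 loses 6 − 5 = 1. Product = 9·1 = 9.
15 > 9, so both Dawn is risk-dominant. General 2's payoff there is 4.

4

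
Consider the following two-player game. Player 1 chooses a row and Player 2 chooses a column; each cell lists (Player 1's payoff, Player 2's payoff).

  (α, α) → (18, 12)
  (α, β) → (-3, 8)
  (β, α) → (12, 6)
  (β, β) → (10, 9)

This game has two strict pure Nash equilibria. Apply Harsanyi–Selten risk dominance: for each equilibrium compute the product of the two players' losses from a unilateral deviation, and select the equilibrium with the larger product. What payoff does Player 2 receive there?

9

At both α: Player 1 loses 18 − 12 = 6 by deviating; Player 2 loses 12 − 8 = 4. Product = 6·4 = 24.
At both β: Player 1 loses 10 − (-3) = 13 by deviating; Player 2 loses 9 − 6 = 3. Product = 13·3 = 39.
39 > 24, so both β is risk-dominant. Player 2's payoff there is 9.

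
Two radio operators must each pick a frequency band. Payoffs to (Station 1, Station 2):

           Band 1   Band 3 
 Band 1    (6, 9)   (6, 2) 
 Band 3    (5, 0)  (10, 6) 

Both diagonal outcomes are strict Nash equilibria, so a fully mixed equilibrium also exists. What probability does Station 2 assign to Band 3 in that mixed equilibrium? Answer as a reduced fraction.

1/5

Station 2's mix q on Band 1 must make Station 1 indifferent between Band 1 and Band 3.
Station 1's payoff from Band 1: 6q + 6(1−q). From Band 3: 5q + 10(1−q).
Set equal: 1q = 4(1−q) → q = 4/5.
Probability on Band 3 is 1 − 4/5 = 1/5.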